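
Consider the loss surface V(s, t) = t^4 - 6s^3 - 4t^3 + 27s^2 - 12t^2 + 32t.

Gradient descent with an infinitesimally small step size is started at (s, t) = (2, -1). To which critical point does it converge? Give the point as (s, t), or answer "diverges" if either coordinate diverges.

(0, -2)

V is separable, so gradient descent decouples: s follows -∂V/∂s, t follows -∂V/∂t.
∂V/∂s = -18s(s - 3); at s=2 this is 36, so s decreases.
∂V/∂t = 4(t - 4)(t - 1)(t + 2); at t=-1 this is 40, so t decreases.
s converges to its nearest critical value 0 (a local min of the s-part); t converges to -2. The iterate converges to (0, -2).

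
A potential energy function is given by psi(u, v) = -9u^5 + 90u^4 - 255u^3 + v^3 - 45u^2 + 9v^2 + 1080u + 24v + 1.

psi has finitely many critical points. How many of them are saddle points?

4

psi separates as a function of u plus a function of v, so ∇psi=0 decouples.
∂psi/∂u = -45(u - 4)(u - 3)(u - 2)(u + 1) = 0 at u ∈ {-1, 2, 3, 4}; ∂psi/∂v = 3(v + 2)(v + 4) = 0 at v ∈ {-4, -2}.
The Hessian is diagonal: diag(psi_uu, psi_vv). Second derivatives: psi_uu(-1)=2700, psi_uu(2)=-270, psi_uu(3)=180, psi_uu(4)=-450; psi_vv(-4)=-6, psi_vv(-2)=6.
Saddle points occur where the two diagonal entries have opposite signs: (-1, -4), (2, -2), (3, -4), (4, -2). Count: 4.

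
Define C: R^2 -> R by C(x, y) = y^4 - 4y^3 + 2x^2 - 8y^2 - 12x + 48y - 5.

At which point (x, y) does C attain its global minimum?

C(x,y) separates as P(x) + Q(y) − 5, so its minimum is min P + min Q − 5.
P'(x) = 4x - 12 vanishes at x ∈ {3}; Q'(y) = 4(y - 3)(y - 2)(y + 2) vanishes at y ∈ {-2, 2, 3}.
Local minima of P (where P''>0): P(3)=-18. Local minima of Q: Q(-2)=-80, Q(3)=45.
So the global minimum of C is P(3) + Q(-2) − 5 = -18 − 80 − 5 = -103, attained at (3, -2).

(3, -2)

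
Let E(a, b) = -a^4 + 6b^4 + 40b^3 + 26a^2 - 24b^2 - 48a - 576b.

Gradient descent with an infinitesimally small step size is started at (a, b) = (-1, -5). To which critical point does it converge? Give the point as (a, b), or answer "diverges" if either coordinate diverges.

E is separable, so gradient descent decouples: a follows -∂E/∂a, b follows -∂E/∂b.
∂E/∂a = -4(a - 3)(a - 1)(a + 4); at a=-1 this is -96, so a increases.
∂E/∂b = 24(b - 2)(b + 3)(b + 4); at b=-5 this is -336, so b increases.
a converges to its nearest critical value 1 (a local min of the a-part); b converges to -4. The iterate converges to (1, -4).

(1, -4)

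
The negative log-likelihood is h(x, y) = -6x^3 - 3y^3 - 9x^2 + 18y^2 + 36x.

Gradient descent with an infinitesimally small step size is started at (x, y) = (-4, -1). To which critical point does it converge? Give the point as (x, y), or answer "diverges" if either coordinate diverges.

h is separable, so gradient descent decouples: x follows -∂h/∂x, y follows -∂h/∂y.
∂h/∂x = -18(x - 1)(x + 2); at x=-4 this is -180, so x increases.
∂h/∂y = -9y(y - 4); at y=-1 this is -45, so y increases.
x converges to its nearest critical value -2 (a local min of the x-part); y converges to 0. The iterate converges to (-2, 0).

(-2, 0)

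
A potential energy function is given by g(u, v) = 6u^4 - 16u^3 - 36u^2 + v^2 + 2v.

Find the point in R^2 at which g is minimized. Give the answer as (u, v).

(3, -1)

g(u,v) separates as P(u) + Q(v), so its minimum is min P + min Q.
P'(u) = 24u(u - 3)(u + 1) vanishes at u ∈ {-1, 0, 3}; Q'(v) = 2v + 2 vanishes at v ∈ {-1}.
Local minima of P (where P''>0): P(-1)=-14, P(3)=-270. Local minima of Q: Q(-1)=-1.
So the global minimum of g is P(3) + Q(-1) = -270 − 1 = -271, attained at (3, -1).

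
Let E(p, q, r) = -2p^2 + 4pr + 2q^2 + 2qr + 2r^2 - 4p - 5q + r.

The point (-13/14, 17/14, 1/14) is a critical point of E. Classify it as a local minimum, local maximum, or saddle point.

The Hessian is constant: H = [[-4, 0, 4], [0, 4, 2], [4, 2, 4]].
Leading principal minors: Δ₁ = -4, Δ₂ = -16, Δ₃ = -112.
The minors fit neither the all-positive nor the alternating-sign pattern, so H is indefinite: a saddle point.

saddle point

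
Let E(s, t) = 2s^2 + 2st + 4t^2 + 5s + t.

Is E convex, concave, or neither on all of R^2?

E is quadratic, so its Hessian is the constant matrix H = [[4, 2], [2, 8]].
det(H) = 28, tr(H) = 12.
det(H) > 0 and tr(H) > 0, so H is positive definite everywhere: convex.

convex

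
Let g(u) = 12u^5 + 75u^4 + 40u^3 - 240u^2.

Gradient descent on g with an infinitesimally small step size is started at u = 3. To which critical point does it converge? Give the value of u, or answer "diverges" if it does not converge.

g'(u) = 60u(u - 1)(u + 2)(u + 4), so g'(3) = 12600.
Gradient descent moves in the -g' direction, i.e. u is decreasing.
The nearest critical point in that direction is u = 1, where g'' = 900 > 0 (a local minimum). The iterate converges there.

1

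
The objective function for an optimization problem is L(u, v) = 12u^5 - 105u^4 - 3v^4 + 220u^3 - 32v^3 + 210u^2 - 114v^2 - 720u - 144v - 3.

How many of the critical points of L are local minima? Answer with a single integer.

2

L separates as a function of u plus a function of v, so ∇L=0 decouples.
∂L/∂u = 60(u - 4)(u - 3)(u - 1)(u + 1) = 0 at u ∈ {-1, 1, 3, 4}; ∂L/∂v = -12(v + 1)(v + 3)(v + 4) = 0 at v ∈ {-4, -3, -1}.
The Hessian is diagonal: diag(L_uu, L_vv). Second derivatives: L_uu(-1)=-2400, L_uu(1)=720, L_uu(3)=-480, L_uu(4)=900; L_vv(-4)=-36, L_vv(-3)=24, L_vv(-1)=-72.
Local minima occur where both diagonal entries positive: (1, -3), (4, -3). Count: 2.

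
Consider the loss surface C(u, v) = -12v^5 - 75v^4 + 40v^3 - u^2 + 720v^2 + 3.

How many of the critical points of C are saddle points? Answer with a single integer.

C separates as a function of u plus a function of v, so ∇C=0 decouples.
∂C/∂u = -2u = 0 at u ∈ {0}; ∂C/∂v = -60v(v - 2)(v + 3)(v + 4) = 0 at v ∈ {-4, -3, 0, 2}.
The Hessian is diagonal: diag(C_uu, C_vv). Second derivatives: C_uu(0)=-2; C_vv(-4)=1440, C_vv(-3)=-900, C_vv(0)=1440, C_vv(2)=-3600.
Saddle points occur where the two diagonal entries have opposite signs: (0, -4), (0, 0). Count: 2.

2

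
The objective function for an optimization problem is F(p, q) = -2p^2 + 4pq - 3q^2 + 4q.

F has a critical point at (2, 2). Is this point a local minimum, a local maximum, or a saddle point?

The Hessian of F is constant: H = [[-4, 4], [4, -6]].
det(H) = (-4)·(-6) − 4² = 8.
det(H) > 0 and tr(H) = -10 < 0, so H is negative definite and the point is a local maximum.

local maximum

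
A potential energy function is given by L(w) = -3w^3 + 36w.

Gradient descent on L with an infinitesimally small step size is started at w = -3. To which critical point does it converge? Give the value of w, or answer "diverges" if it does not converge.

-2

L'(w) = -9(w - 2)(w + 2), so L'(-3) = -45.
Gradient descent moves in the -L' direction, i.e. w is increasing.
The nearest critical point in that direction is w = -2, where L'' = 36 > 0 (a local minimum). The iterate converges there.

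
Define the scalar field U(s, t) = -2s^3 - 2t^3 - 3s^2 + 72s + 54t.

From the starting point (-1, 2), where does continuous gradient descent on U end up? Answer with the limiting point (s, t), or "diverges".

(-4, -3)

U is separable, so gradient descent decouples: s follows -∂U/∂s, t follows -∂U/∂t.
∂U/∂s = -6(s - 3)(s + 4); at s=-1 this is 72, so s decreases.
∂U/∂t = -6(t - 3)(t + 3); at t=2 this is 30, so t decreases.
s converges to its nearest critical value -4 (a local min of the s-part); t converges to -3. The iterate converges to (-4, -3).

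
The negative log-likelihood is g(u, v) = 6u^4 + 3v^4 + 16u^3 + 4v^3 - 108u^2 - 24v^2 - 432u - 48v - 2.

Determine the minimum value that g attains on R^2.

-1464

g(u,v) separates as P(u) + Q(v) − 2, so its minimum is min P + min Q − 2.
P'(u) = 24(u - 3)(u + 2)(u + 3) vanishes at u ∈ {-3, -2, 3}; Q'(v) = 12(v - 2)(v + 1)(v + 2) vanishes at v ∈ {-2, -1, 2}.
Local minima of P (where P''>0): P(-3)=378, P(3)=-1350. Local minima of Q: Q(-2)=16, Q(2)=-112.
So the global minimum of g is P(3) + Q(2) − 2 = -1350 − 112 − 2 = -1464, attained at (3, 2).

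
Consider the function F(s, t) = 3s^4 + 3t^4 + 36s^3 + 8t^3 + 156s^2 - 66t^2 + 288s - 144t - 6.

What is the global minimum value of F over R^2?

-765

F(s,t) separates as P(s) + Q(t) − 6, so its minimum is min P + min Q − 6.
P'(s) = 12(s + 2)(s + 3)(s + 4) vanishes at s ∈ {-4, -3, -2}; Q'(t) = 12(t - 3)(t + 1)(t + 4) vanishes at t ∈ {-4, -1, 3}.
Local minima of P (where P''>0): P(-4)=-192, P(-2)=-192. Local minima of Q: Q(-4)=-224, Q(3)=-567.
So the global minimum of F is P(-4) + Q(3) − 6 = -192 − 567 − 6 = -765, attained at (-4, 3).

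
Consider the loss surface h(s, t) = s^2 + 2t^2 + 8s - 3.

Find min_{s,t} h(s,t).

-19

h(s,t) separates as P(s) + Q(t) − 3, so its minimum is min P + min Q − 3.
P'(s) = 2s + 8 vanishes at s ∈ {-4}; Q'(t) = 4t vanishes at t ∈ {0}.
Local minima of P (where P''>0): P(-4)=-16. Local minima of Q: Q(0)=0.
So the global minimum of h is P(-4) + Q(0) − 3 = -16 + 0 − 3 = -19, attained at (-4, 0).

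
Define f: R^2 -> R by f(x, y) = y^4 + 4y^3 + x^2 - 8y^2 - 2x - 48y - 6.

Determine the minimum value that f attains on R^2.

-87

f(x,y) separates as P(x) + Q(y) − 6, so its minimum is min P + min Q − 6.
P'(x) = 2x - 2 vanishes at x ∈ {1}; Q'(y) = 4(y - 2)(y + 2)(y + 3) vanishes at y ∈ {-3, -2, 2}.
Local minima of P (where P''>0): P(1)=-1. Local minima of Q: Q(-3)=45, Q(2)=-80.
So the global minimum of f is P(1) + Q(2) − 6 = -1 − 80 − 6 = -87, attained at (1, 2).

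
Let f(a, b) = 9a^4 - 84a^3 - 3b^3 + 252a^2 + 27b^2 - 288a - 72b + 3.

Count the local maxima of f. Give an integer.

1

f separates as a function of a plus a function of b, so ∇f=0 decouples.
∂f/∂a = 36(a - 4)(a - 2)(a - 1) = 0 at a ∈ {1, 2, 4}; ∂f/∂b = -9(b - 4)(b - 2) = 0 at b ∈ {2, 4}.
The Hessian is diagonal: diag(f_aa, f_bb). Second derivatives: f_aa(1)=108, f_aa(2)=-72, f_aa(4)=216; f_bb(2)=18, f_bb(4)=-18.
Local maxima occur where both diagonal entries negative: (2, 4). Count: 1.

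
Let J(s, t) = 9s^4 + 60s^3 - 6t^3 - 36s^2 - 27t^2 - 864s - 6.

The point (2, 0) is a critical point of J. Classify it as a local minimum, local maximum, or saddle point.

The mixed partial ∂²J/∂s∂t is 0, so the Hessian at any point is diag(J_ss, J_tt) = diag(36(3s^2 + 10s - 2), -18(2t + 3)).
At (2, 0): H = diag(1080, -54).
The eigenvalues have opposite signs, so H is indefinite: a saddle point.

saddle point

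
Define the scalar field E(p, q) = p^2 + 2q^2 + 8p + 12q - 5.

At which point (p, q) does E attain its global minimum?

E(p,q) separates as A(p) + B(q) − 5, so its minimum is min A + min B − 5.
A'(p) = 2p + 8 vanishes at p ∈ {-4}; B'(q) = 4q + 12 vanishes at q ∈ {-3}.
Local minima of A (where A''>0): A(-4)=-16. Local minima of B: B(-3)=-18.
So the global minimum of E is A(-4) + B(-3) − 5 = -16 − 18 − 5 = -39, attained at (-4, -3).

(-4, -3)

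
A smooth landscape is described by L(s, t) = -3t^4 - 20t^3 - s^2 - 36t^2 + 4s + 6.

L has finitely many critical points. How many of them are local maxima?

2

L separates as a function of s plus a function of t, so ∇L=0 decouples.
∂L/∂s = -2(s - 2) = 0 at s ∈ {2}; ∂L/∂t = -12t(t + 2)(t + 3) = 0 at t ∈ {-3, -2, 0}.
The Hessian is diagonal: diag(L_ss, L_tt). Second derivatives: L_ss(2)=-2; L_tt(-3)=-36, L_tt(-2)=24, L_tt(0)=-72.
Local maxima occur where both diagonal entries negative: (2, -3), (2, 0). Count: 2.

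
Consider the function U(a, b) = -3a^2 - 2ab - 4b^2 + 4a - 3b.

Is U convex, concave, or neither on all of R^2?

concave

U is quadratic, so its Hessian is the constant matrix H = [[-6, -2], [-2, -8]].
det(H) = 44, tr(H) = -14.
det(H) > 0 and tr(H) < 0, so H is negative definite everywhere: concave.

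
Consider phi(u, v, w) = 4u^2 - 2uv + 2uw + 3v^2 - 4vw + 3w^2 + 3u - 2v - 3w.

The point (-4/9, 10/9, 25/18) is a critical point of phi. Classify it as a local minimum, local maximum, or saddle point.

The Hessian is constant: H = [[8, -2, 2], [-2, 6, -4], [2, -4, 6]].
Leading principal minors: Δ₁ = 8, Δ₂ = 44, Δ₃ = 144.
All leading minors are positive, so H is positive definite: a local minimum.

local minimum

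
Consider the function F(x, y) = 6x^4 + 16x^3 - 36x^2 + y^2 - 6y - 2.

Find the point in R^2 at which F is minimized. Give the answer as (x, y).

(-3, 3)

F(x,y) separates as P(x) + Q(y) − 2, so its minimum is min P + min Q − 2.
P'(x) = 24x(x - 1)(x + 3) vanishes at x ∈ {-3, 0, 1}; Q'(y) = 2y - 6 vanishes at y ∈ {3}.
Local minima of P (where P''>0): P(-3)=-270, P(1)=-14. Local minima of Q: Q(3)=-9.
So the global minimum of F is P(-3) + Q(3) − 2 = -270 − 9 − 2 = -281, attained at (-3, 3).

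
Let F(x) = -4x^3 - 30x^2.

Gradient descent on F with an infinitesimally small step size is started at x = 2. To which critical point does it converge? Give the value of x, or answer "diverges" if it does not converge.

diverges

F'(x) = -12x(x + 5), so F'(2) = -168.
Gradient descent moves in the -F' direction, i.e. x is increasing.
There is no critical point above x=2, and F' keeps the same sign, so the iterate runs off to +∞.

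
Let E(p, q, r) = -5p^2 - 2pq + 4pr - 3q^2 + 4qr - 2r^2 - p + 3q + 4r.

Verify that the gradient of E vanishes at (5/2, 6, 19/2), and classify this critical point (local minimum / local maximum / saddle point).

∇E = (-10p - 2q + 4r - 1, -2p - 6q + 4r + 3, 4p + 4q - 4r + 4); substituting (5/2, 6, 19/2) gives ∇E = (0, 0, 0), so (5/2, 6, 19/2) is indeed a critical point.
The Hessian is constant: H = [[-10, -2, 4], [-2, -6, 4], [4, 4, -4]].
Leading principal minors: Δ₁ = -10, Δ₂ = 56, Δ₃ = -32.
The minors alternate sign starting negative (−, +, −), so H is negative definite: a local maximum.

local maximum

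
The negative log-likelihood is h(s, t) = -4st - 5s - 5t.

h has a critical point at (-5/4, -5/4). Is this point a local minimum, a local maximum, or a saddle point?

The Hessian of h is constant: H = [[0, -4], [-4, 0]].
det(H) = 0·0 − (-4)² = -16.
Since det(H) < 0, H is indefinite and the critical point is a saddle point.

saddle point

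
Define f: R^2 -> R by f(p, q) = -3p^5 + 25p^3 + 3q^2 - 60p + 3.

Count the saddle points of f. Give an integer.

f separates as a function of p plus a function of q, so ∇f=0 decouples.
∂f/∂p = -15(p - 2)(p - 1)(p + 1)(p + 2) = 0 at p ∈ {-2, -1, 1, 2}; ∂f/∂q = 6q = 0 at q ∈ {0}.
The Hessian is diagonal: diag(f_pp, f_qq). Second derivatives: f_pp(-2)=180, f_pp(-1)=-90, f_pp(1)=90, f_pp(2)=-180; f_qq(0)=6.
Saddle points occur where the two diagonal entries have opposite signs: (-1, 0), (2, 0). Count: 2.

2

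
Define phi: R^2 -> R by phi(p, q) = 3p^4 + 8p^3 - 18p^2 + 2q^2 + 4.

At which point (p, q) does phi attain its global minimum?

phi(p,q) separates as A(p) + B(q) + 4, so its minimum is min A + min B + 4.
A'(p) = 12p(p - 1)(p + 3) vanishes at p ∈ {-3, 0, 1}; B'(q) = 4q vanishes at q ∈ {0}.
Local minima of A (where A''>0): A(-3)=-135, A(1)=-7. Local minima of B: B(0)=0.
So the global minimum of phi is A(-3) + B(0) + 4 = -135 + 0 + 4 = -131, attained at (-3, 0).

(-3, 0)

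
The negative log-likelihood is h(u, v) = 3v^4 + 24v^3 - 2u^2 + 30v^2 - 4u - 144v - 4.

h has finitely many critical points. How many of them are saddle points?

h separates as a function of u plus a function of v, so ∇h=0 decouples.
∂h/∂u = -4(u + 1) = 0 at u ∈ {-1}; ∂h/∂v = 12(v - 1)(v + 3)(v + 4) = 0 at v ∈ {-4, -3, 1}.
The Hessian is diagonal: diag(h_uu, h_vv). Second derivatives: h_uu(-1)=-4; h_vv(-4)=60, h_vv(-3)=-48, h_vv(1)=240.
Saddle points occur where the two diagonal entries have opposite signs: (-1, -4), (-1, 1). Count: 2.

2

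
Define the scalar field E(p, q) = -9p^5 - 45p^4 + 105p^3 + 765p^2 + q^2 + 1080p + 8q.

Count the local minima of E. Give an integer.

2

E separates as a function of p plus a function of q, so ∇E=0 decouples.
∂E/∂p = -45(p - 3)(p + 1)(p + 2)(p + 4) = 0 at p ∈ {-4, -2, -1, 3}; ∂E/∂q = 2(q + 4) = 0 at q ∈ {-4}.
The Hessian is diagonal: diag(E_pp, E_qq). Second derivatives: E_pp(-4)=1890, E_pp(-2)=-450, E_pp(-1)=540, E_pp(3)=-6300; E_qq(-4)=2.
Local minima occur where both diagonal entries positive: (-4, -4), (-1, -4). Count: 2.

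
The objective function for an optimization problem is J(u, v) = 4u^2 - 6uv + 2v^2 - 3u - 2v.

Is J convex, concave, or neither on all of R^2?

neither

J is quadratic, so its Hessian is the constant matrix H = [[8, -6], [-6, 4]].
det(H) = -4, tr(H) = 12.
det(H) < 0, so H is indefinite: neither convex nor concave.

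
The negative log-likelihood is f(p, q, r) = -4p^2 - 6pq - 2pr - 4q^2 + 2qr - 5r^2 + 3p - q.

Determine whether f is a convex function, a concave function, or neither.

f is quadratic, so its Hessian is the constant matrix H = [[-8, -6, -2], [-6, -8, 2], [-2, 2, -10]].
Leading principal minors: -8, 28, -168.
Signs alternate −, +, − ⇒ H ≺ 0 ⇒ concave.

concave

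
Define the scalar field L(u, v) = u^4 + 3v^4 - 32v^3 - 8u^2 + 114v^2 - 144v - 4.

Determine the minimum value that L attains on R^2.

-79

L(u,v) separates as P(u) + Q(v) − 4, so its minimum is min P + min Q − 4.
P'(u) = 4u(u - 2)(u + 2) vanishes at u ∈ {-2, 0, 2}; Q'(v) = 12(v - 4)(v - 3)(v - 1) vanishes at v ∈ {1, 3, 4}.
Local minima of P (where P''>0): P(-2)=-16, P(2)=-16. Local minima of Q: Q(1)=-59, Q(4)=-32.
So the global minimum of L is P(-2) + Q(1) − 4 = -16 − 59 − 4 = -79, attained at (-2, 1).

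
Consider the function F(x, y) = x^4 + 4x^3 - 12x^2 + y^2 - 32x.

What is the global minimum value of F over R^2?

-64

F(x,y) separates as P(x) + Q(y), so its minimum is min P + min Q.
P'(x) = 4(x - 2)(x + 1)(x + 4) vanishes at x ∈ {-4, -1, 2}; Q'(y) = 2y vanishes at y ∈ {0}.
Local minima of P (where P''>0): P(-4)=-64, P(2)=-64. Local minima of Q: Q(0)=0.
So the global minimum of F is P(-4) + Q(0) = -64 + 0 = -64, attained at (-4, 0).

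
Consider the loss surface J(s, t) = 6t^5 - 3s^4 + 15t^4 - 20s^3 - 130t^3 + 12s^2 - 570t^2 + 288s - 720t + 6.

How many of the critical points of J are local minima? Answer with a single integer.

2

J separates as a function of s plus a function of t, so ∇J=0 decouples.
∂J/∂s = -12(s - 2)(s + 3)(s + 4) = 0 at s ∈ {-4, -3, 2}; ∂J/∂t = 30(t - 4)(t + 1)(t + 2)(t + 3) = 0 at t ∈ {-3, -2, -1, 4}.
The Hessian is diagonal: diag(J_ss, J_tt). Second derivatives: J_ss(-4)=-72, J_ss(-3)=60, J_ss(2)=-360; J_tt(-3)=-420, J_tt(-2)=180, J_tt(-1)=-300, J_tt(4)=6300.
Local minima occur where both diagonal entries positive: (-3, -2), (-3, 4). Count: 2.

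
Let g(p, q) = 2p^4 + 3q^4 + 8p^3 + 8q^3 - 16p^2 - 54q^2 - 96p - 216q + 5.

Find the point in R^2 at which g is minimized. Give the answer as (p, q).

(2, 3)

g(p,q) separates as A(p) + B(q) + 5, so its minimum is min A + min B + 5.
A'(p) = 8(p - 2)(p + 2)(p + 3) vanishes at p ∈ {-3, -2, 2}; B'(q) = 12(q - 3)(q + 2)(q + 3) vanishes at q ∈ {-3, -2, 3}.
Local minima of A (where A''>0): A(-3)=90, A(2)=-160. Local minima of B: B(-3)=189, B(3)=-675.
So the global minimum of g is A(2) + B(3) + 5 = -160 − 675 + 5 = -830, attained at (2, 3).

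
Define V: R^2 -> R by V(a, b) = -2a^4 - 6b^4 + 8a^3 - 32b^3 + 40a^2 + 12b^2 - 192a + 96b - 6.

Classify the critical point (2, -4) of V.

The mixed partial ∂²V/∂a∂b is 0, so the Hessian at any point is diag(V_aa, V_bb) = diag(8(-3a^2 + 6a + 10), 24(-3b^2 - 8b + 1)).
At (2, -4): H = diag(80, -360).
The eigenvalues have opposite signs, so H is indefinite: a saddle point.

saddle point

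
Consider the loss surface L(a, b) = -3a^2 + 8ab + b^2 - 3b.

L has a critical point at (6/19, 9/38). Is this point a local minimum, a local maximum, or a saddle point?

The Hessian of L is constant: H = [[-6, 8], [8, 2]].
det(H) = (-6)·2 − 8² = -76.
Since det(H) < 0, H is indefinite and the critical point is a saddle point.

saddle point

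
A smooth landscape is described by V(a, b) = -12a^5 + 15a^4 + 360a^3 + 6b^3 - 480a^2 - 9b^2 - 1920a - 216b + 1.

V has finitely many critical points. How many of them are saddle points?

4

V separates as a function of a plus a function of b, so ∇V=0 decouples.
∂V/∂a = -60(a - 4)(a - 2)(a + 1)(a + 4) = 0 at a ∈ {-4, -1, 2, 4}; ∂V/∂b = 18(b - 4)(b + 3) = 0 at b ∈ {-3, 4}.
The Hessian is diagonal: diag(V_aa, V_bb). Second derivatives: V_aa(-4)=8640, V_aa(-1)=-2700, V_aa(2)=2160, V_aa(4)=-4800; V_bb(-3)=-126, V_bb(4)=126.
Saddle points occur where the two diagonal entries have opposite signs: (-4, -3), (-1, 4), (2, -3), (4, 4). Count: 4.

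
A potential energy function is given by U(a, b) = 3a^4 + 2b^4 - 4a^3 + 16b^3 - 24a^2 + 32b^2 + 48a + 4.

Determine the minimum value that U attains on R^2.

-108

U(a,b) separates as P(a) + Q(b) + 4, so its minimum is min P + min Q + 4.
P'(a) = 12(a - 2)(a - 1)(a + 2) vanishes at a ∈ {-2, 1, 2}; Q'(b) = 8b(b + 2)(b + 4) vanishes at b ∈ {-4, -2, 0}.
Local minima of P (where P''>0): P(-2)=-112, P(2)=16. Local minima of Q: Q(-4)=0, Q(0)=0.
So the global minimum of U is P(-2) + Q(-4) + 4 = -112 + 0 + 4 = -108, attained at (-2, -4).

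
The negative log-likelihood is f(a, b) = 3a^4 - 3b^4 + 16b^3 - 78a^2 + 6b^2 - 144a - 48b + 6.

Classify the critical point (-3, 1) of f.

The mixed partial ∂²f/∂a∂b is 0, so the Hessian at any point is diag(f_aa, f_bb) = diag(12(3a^2 - 13), 12(-3b^2 + 8b + 1)).
At (-3, 1): H = diag(168, 72).
Both eigenvalues are positive, so H is positive definite: a local minimum.

local minimum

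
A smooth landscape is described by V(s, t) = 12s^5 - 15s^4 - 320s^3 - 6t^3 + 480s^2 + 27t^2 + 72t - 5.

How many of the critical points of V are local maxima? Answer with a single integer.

2

V separates as a function of s plus a function of t, so ∇V=0 decouples.
∂V/∂s = 60s(s - 4)(s - 1)(s + 4) = 0 at s ∈ {-4, 0, 1, 4}; ∂V/∂t = -18(t - 4)(t + 1) = 0 at t ∈ {-1, 4}.
The Hessian is diagonal: diag(V_ss, V_tt). Second derivatives: V_ss(-4)=-9600, V_ss(0)=960, V_ss(1)=-900, V_ss(4)=5760; V_tt(-1)=90, V_tt(4)=-90.
Local maxima occur where both diagonal entries negative: (-4, 4), (1, 4). Count: 2.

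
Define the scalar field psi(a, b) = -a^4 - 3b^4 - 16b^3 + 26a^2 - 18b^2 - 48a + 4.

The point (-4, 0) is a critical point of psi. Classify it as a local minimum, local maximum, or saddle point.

local maximum

The mixed partial ∂²psi/∂a∂b is 0, so the Hessian at any point is diag(psi_aa, psi_bb) = diag(4(-3a^2 + 13), -12(3b^2 + 8b + 3)).
At (-4, 0): H = diag(-140, -36).
Both eigenvalues are negative, so H is negative definite: a local maximum.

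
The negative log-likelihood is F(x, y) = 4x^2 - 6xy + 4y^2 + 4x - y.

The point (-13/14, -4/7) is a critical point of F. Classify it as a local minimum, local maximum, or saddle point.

The Hessian of F is constant: H = [[8, -6], [-6, 8]].
det(H) = 8·8 − (-6)² = 28.
det(H) > 0 and tr(H) = 16 > 0, so H is positive definite and the point is a local minimum.

local minimum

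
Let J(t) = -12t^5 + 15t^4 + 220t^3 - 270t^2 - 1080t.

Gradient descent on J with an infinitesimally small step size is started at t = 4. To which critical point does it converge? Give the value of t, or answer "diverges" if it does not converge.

J'(t) = -60(t - 3)(t - 2)(t + 1)(t + 3), so J'(4) = -4200.
Gradient descent moves in the -J' direction, i.e. t is increasing.
There is no critical point above t=4, and J' keeps the same sign, so the iterate runs off to +∞.

diverges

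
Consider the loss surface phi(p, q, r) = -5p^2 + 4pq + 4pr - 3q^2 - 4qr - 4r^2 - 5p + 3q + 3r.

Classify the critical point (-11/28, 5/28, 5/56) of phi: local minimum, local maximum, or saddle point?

The Hessian is constant: H = [[-10, 4, 4], [4, -6, -4], [4, -4, -8]].
Leading principal minors: Δ₁ = -10, Δ₂ = 44, Δ₃ = -224.
The minors alternate sign starting negative (−, +, −), so H is negative definite: a local maximum.

local maximum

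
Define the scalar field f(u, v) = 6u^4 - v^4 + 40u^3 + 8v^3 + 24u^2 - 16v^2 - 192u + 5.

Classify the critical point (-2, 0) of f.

local maximum

The mixed partial ∂²f/∂u∂v is 0, so the Hessian at any point is diag(f_uu, f_vv) = diag(24(3u^2 + 10u + 2), 4(-3v^2 + 12v - 8)).
At (-2, 0): H = diag(-144, -32).
Both eigenvalues are negative, so H is negative definite: a local maximum.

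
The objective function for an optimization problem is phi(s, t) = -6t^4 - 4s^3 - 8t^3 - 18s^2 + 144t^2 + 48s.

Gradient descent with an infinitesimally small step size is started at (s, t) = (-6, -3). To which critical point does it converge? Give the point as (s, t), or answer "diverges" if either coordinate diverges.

phi is separable, so gradient descent decouples: s follows -∂phi/∂s, t follows -∂phi/∂t.
∂phi/∂s = -12(s - 1)(s + 4); at s=-6 this is -168, so s increases.
∂phi/∂t = -24t(t - 3)(t + 4); at t=-3 this is -432, so t increases.
s converges to its nearest critical value -4 (a local min of the s-part); t converges to 0. The iterate converges to (-4, 0).

(-4, 0)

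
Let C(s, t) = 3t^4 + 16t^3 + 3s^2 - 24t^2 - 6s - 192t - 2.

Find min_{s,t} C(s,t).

C(s,t) separates as P(s) + Q(t) − 2, so its minimum is min P + min Q − 2.
P'(s) = 6s - 6 vanishes at s ∈ {1}; Q'(t) = 12(t - 2)(t + 2)(t + 4) vanishes at t ∈ {-4, -2, 2}.
Local minima of P (where P''>0): P(1)=-3. Local minima of Q: Q(-4)=128, Q(2)=-304.
So the global minimum of C is P(1) + Q(2) − 2 = -3 − 304 − 2 = -309, attained at (1, 2).

-309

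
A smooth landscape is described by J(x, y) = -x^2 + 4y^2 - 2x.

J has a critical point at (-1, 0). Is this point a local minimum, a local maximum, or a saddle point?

saddle point

The Hessian of J is constant: H = [[-2, 0], [0, 8]].
det(H) = (-2)·8 − 0² = -16.
Since det(H) < 0, H is indefinite and the critical point is a saddle point.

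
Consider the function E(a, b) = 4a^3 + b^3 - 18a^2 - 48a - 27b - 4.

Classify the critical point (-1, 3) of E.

The mixed partial ∂²E/∂a∂b is 0, so the Hessian at any point is diag(E_aa, E_bb) = diag(12(2a - 3), 6b).
At (-1, 3): H = diag(-60, 18).
The eigenvalues have opposite signs, so H is indefinite: a saddle point.

saddle point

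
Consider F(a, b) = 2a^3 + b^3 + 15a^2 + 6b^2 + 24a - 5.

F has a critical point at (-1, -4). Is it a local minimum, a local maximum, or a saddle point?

The mixed partial ∂²F/∂a∂b is 0, so the Hessian at any point is diag(F_aa, F_bb) = diag(6(2a + 5), 6(b + 2)).
At (-1, -4): H = diag(18, -12).
The eigenvalues have opposite signs, so H is indefinite: a saddle point.

saddle point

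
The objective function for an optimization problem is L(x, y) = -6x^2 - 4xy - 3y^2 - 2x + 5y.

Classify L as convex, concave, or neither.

L is quadratic, so its Hessian is the constant matrix H = [[-12, -4], [-4, -6]].
det(H) = 56, tr(H) = -18.
det(H) > 0 and tr(H) < 0, so H is negative definite everywhere: concave.

concave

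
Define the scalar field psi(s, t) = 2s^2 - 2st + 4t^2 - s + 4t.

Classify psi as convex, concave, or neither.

psi is quadratic, so its Hessian is the constant matrix H = [[4, -2], [-2, 8]].
det(H) = 28, tr(H) = 12.
det(H) > 0 and tr(H) > 0, so H is positive definite everywhere: convex.

convex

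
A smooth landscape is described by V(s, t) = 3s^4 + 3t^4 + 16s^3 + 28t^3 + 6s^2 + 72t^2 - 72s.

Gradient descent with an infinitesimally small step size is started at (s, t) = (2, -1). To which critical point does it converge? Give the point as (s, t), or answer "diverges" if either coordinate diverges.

(1, 0)

V is separable, so gradient descent decouples: s follows -∂V/∂s, t follows -∂V/∂t.
∂V/∂s = 12(s - 1)(s + 2)(s + 3); at s=2 this is 240, so s decreases.
∂V/∂t = 12t(t + 3)(t + 4); at t=-1 this is -72, so t increases.
s converges to its nearest critical value 1 (a local min of the s-part); t converges to 0. The iterate converges to (1, 0).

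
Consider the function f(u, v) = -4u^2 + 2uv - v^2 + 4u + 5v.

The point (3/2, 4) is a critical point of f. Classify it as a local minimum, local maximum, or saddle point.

local maximum

The Hessian of f is constant: H = [[-8, 2], [2, -2]].
det(H) = (-8)·(-2) − 2² = 12.
det(H) > 0 and tr(H) = -10 < 0, so H is negative definite and the point is a local maximum.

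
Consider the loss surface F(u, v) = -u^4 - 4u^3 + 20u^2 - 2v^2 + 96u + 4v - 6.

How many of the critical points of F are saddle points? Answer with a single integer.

F separates as a function of u plus a function of v, so ∇F=0 decouples.
∂F/∂u = -4(u - 3)(u + 2)(u + 4) = 0 at u ∈ {-4, -2, 3}; ∂F/∂v = -4(v - 1) = 0 at v ∈ {1}.
The Hessian is diagonal: diag(F_uu, F_vv). Second derivatives: F_uu(-4)=-56, F_uu(-2)=40, F_uu(3)=-140; F_vv(1)=-4.
Saddle points occur where the two diagonal entries have opposite signs: (-2, 1). Count: 1.

1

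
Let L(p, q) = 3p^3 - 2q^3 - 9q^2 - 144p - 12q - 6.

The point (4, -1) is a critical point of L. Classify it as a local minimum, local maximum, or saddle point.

saddle point

The mixed partial ∂²L/∂p∂q is 0, so the Hessian at any point is diag(L_pp, L_qq) = diag(18p, -6(2q + 3)).
At (4, -1): H = diag(72, -6).
The eigenvalues have opposite signs, so H is indefinite: a saddle point.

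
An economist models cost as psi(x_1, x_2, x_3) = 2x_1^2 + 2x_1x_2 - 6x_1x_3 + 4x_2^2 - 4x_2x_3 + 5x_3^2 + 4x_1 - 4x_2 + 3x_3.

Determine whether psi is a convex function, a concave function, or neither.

psi is quadratic, so its Hessian is the constant matrix H = [[4, 2, -6], [2, 8, -4], [-6, -4, 10]].
Leading principal minors: 4, 28, 24.
All positive ⇒ H ≻ 0 ⇒ convex.

convex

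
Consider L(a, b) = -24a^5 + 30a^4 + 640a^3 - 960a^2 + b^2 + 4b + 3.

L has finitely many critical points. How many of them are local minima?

L separates as a function of a plus a function of b, so ∇L=0 decouples.
∂L/∂a = -120a(a - 4)(a - 1)(a + 4) = 0 at a ∈ {-4, 0, 1, 4}; ∂L/∂b = 2(b + 2) = 0 at b ∈ {-2}.
The Hessian is diagonal: diag(L_aa, L_bb). Second derivatives: L_aa(-4)=19200, L_aa(0)=-1920, L_aa(1)=1800, L_aa(4)=-11520; L_bb(-2)=2.
Local minima occur where both diagonal entries positive: (-4, -2), (1, -2). Count: 2.

2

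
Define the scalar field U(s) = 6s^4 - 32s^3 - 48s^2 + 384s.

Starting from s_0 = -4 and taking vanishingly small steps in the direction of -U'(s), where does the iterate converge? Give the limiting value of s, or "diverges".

-2

U'(s) = 24(s - 4)(s - 2)(s + 2), so U'(-4) = -2304.
Gradient descent moves in the -U' direction, i.e. s is increasing.
The nearest critical point in that direction is s = -2, where U'' = 576 > 0 (a local minimum). The iterate converges there.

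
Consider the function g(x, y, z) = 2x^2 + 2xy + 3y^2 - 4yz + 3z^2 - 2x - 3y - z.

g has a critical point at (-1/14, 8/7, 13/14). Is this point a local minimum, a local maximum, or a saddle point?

The Hessian is constant: H = [[4, 2, 0], [2, 6, -4], [0, -4, 6]].
Leading principal minors: Δ₁ = 4, Δ₂ = 20, Δ₃ = 56.
All leading minors are positive, so H is positive definite: a local minimum.

local minimum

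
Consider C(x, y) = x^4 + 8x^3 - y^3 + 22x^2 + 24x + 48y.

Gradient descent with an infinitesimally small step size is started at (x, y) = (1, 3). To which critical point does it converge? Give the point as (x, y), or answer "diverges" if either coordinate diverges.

C is separable, so gradient descent decouples: x follows -∂C/∂x, y follows -∂C/∂y.
∂C/∂x = 4(x + 1)(x + 2)(x + 3); at x=1 this is 96, so x decreases.
∂C/∂y = -3(y - 4)(y + 4); at y=3 this is 21, so y decreases.
x converges to its nearest critical value -1 (a local min of the x-part); y converges to -4. The iterate converges to (-1, -4).

(-1, -4)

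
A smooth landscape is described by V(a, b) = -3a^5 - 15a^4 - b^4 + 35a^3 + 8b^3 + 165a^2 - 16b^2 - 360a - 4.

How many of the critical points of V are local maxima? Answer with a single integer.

4

V separates as a function of a plus a function of b, so ∇V=0 decouples.
∂V/∂a = -15(a - 2)(a - 1)(a + 3)(a + 4) = 0 at a ∈ {-4, -3, 1, 2}; ∂V/∂b = -4b(b - 4)(b - 2) = 0 at b ∈ {0, 2, 4}.
The Hessian is diagonal: diag(V_aa, V_bb). Second derivatives: V_aa(-4)=450, V_aa(-3)=-300, V_aa(1)=300, V_aa(2)=-450; V_bb(0)=-32, V_bb(2)=16, V_bb(4)=-32.
Local maxima occur where both diagonal entries negative: (-3, 0), (-3, 4), (2, 0), (2, 4). Count: 4.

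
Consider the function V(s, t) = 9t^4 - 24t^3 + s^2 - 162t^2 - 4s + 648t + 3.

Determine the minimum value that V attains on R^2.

V(s,t) separates as P(s) + Q(t) + 3, so its minimum is min P + min Q + 3.
P'(s) = 2s - 4 vanishes at s ∈ {2}; Q'(t) = 36(t - 3)(t - 2)(t + 3) vanishes at t ∈ {-3, 2, 3}.
Local minima of P (where P''>0): P(2)=-4. Local minima of Q: Q(-3)=-2025, Q(3)=567.
So the global minimum of V is P(2) + Q(-3) + 3 = -4 − 2025 + 3 = -2026, attained at (2, -3).

-2026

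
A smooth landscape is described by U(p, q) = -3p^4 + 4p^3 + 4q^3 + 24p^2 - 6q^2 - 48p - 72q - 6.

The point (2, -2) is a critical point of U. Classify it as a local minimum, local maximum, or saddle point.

local maximum

The mixed partial ∂²U/∂p∂q is 0, so the Hessian at any point is diag(U_pp, U_qq) = diag(12(-3p^2 + 2p + 4), 12(2q - 1)).
At (2, -2): H = diag(-48, -60).
Both eigenvalues are negative, so H is negative definite: a local maximum.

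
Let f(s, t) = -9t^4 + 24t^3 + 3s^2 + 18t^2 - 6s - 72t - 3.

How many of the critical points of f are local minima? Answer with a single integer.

1

f separates as a function of s plus a function of t, so ∇f=0 decouples.
∂f/∂s = 6(s - 1) = 0 at s ∈ {1}; ∂f/∂t = -36(t - 2)(t - 1)(t + 1) = 0 at t ∈ {-1, 1, 2}.
The Hessian is diagonal: diag(f_ss, f_tt). Second derivatives: f_ss(1)=6; f_tt(-1)=-216, f_tt(1)=72, f_tt(2)=-108.
Local minima occur where both diagonal entries positive: (1, 1). Count: 1.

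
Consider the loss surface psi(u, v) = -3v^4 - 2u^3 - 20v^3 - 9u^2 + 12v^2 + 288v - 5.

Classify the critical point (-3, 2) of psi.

The mixed partial ∂²psi/∂u∂v is 0, so the Hessian at any point is diag(psi_uu, psi_vv) = diag(-6(2u + 3), 12(-3v^2 - 10v + 2)).
At (-3, 2): H = diag(18, -360).
The eigenvalues have opposite signs, so H is indefinite: a saddle point.

saddle point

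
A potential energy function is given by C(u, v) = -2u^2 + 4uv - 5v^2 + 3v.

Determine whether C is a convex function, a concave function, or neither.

concave

C is quadratic, so its Hessian is the constant matrix H = [[-4, 4], [4, -10]].
det(H) = 24, tr(H) = -14.
det(H) > 0 and tr(H) < 0, so H is negative definite everywhere: concave.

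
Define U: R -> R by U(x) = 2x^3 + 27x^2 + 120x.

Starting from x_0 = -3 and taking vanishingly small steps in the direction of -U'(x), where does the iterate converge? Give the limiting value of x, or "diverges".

U'(x) = 6(x + 4)(x + 5), so U'(-3) = 12.
Gradient descent moves in the -U' direction, i.e. x is decreasing.
The nearest critical point in that direction is x = -4, where U'' = 6 > 0 (a local minimum). The iterate converges there.

-4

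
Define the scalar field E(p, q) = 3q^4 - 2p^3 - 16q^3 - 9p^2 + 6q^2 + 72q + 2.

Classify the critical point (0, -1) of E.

The mixed partial ∂²E/∂p∂q is 0, so the Hessian at any point is diag(E_pp, E_qq) = diag(-6(2p + 3), 12(3q^2 - 8q + 1)).
At (0, -1): H = diag(-18, 144).
The eigenvalues have opposite signs, so H is indefinite: a saddle point.

saddle point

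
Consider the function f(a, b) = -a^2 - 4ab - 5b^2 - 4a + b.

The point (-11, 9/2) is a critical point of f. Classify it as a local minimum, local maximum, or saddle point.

local maximum

The Hessian of f is constant: H = [[-2, -4], [-4, -10]].
det(H) = (-2)·(-10) − (-4)² = 4.
det(H) > 0 and tr(H) = -12 < 0, so H is negative definite and the point is a local maximum.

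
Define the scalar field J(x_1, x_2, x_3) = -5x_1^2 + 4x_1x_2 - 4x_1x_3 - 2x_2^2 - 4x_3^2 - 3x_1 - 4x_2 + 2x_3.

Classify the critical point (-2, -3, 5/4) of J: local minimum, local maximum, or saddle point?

local maximum

The Hessian is constant: H = [[-10, 4, -4], [4, -4, 0], [-4, 0, -8]].
Leading principal minors: Δ₁ = -10, Δ₂ = 24, Δ₃ = -128.
The minors alternate sign starting negative (−, +, −), so H is negative definite: a local maximum.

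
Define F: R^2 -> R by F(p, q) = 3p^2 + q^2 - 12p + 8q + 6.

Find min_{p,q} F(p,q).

-22

F(p,q) separates as A(p) + B(q) + 6, so its minimum is min A + min B + 6.
A'(p) = 6p - 12 vanishes at p ∈ {2}; B'(q) = 2q + 8 vanishes at q ∈ {-4}.
Local minima of A (where A''>0): A(2)=-12. Local minima of B: B(-4)=-16.
So the global minimum of F is A(2) + B(-4) + 6 = -12 − 16 + 6 = -22, attained at (2, -4).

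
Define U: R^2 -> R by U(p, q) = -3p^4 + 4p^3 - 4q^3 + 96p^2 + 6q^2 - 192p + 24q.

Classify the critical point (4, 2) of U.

The mixed partial ∂²U/∂p∂q is 0, so the Hessian at any point is diag(U_pp, U_qq) = diag(12(-3p^2 + 2p + 16), 12(-2q + 1)).
At (4, 2): H = diag(-288, -36).
Both eigenvalues are negative, so H is negative definite: a local maximum.

local maximum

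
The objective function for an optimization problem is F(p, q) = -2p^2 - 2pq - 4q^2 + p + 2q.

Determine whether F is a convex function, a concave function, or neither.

F is quadratic, so its Hessian is the constant matrix H = [[-4, -2], [-2, -8]].
det(H) = 28, tr(H) = -12.
det(H) > 0 and tr(H) < 0, so H is negative definite everywhere: concave.

concave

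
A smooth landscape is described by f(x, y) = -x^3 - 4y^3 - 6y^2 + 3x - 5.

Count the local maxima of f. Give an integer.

f separates as a function of x plus a function of y, so ∇f=0 decouples.
∂f/∂x = -3(x - 1)(x + 1) = 0 at x ∈ {-1, 1}; ∂f/∂y = -12y(y + 1) = 0 at y ∈ {-1, 0}.
The Hessian is diagonal: diag(f_xx, f_yy). Second derivatives: f_xx(-1)=6, f_xx(1)=-6; f_yy(-1)=12, f_yy(0)=-12.
Local maxima occur where both diagonal entries negative: (1, 0). Count: 1.

1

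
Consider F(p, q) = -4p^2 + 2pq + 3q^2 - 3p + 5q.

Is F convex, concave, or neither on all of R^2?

F is quadratic, so its Hessian is the constant matrix H = [[-8, 2], [2, 6]].
det(H) = -52, tr(H) = -2.
det(H) < 0, so H is indefinite: neither convex nor concave.

neither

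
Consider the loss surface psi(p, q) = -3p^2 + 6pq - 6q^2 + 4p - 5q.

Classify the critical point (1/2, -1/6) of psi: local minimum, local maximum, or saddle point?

The Hessian of psi is constant: H = [[-6, 6], [6, -12]].
det(H) = (-6)·(-12) − 6² = 36.
det(H) > 0 and tr(H) = -18 < 0, so H is negative definite and the point is a local maximum.

local maximum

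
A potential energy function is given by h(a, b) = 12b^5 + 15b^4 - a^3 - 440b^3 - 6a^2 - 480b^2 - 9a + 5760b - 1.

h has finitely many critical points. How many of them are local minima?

h separates as a function of a plus a function of b, so ∇h=0 decouples.
∂h/∂a = -3(a + 1)(a + 3) = 0 at a ∈ {-3, -1}; ∂h/∂b = 60(b - 4)(b - 2)(b + 3)(b + 4) = 0 at b ∈ {-4, -3, 2, 4}.
The Hessian is diagonal: diag(h_aa, h_bb). Second derivatives: h_aa(-3)=6, h_aa(-1)=-6; h_bb(-4)=-2880, h_bb(-3)=2100, h_bb(2)=-3600, h_bb(4)=6720.
Local minima occur where both diagonal entries positive: (-3, -3), (-3, 4). Count: 2.

2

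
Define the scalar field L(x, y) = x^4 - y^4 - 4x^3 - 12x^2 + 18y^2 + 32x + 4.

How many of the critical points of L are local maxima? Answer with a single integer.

L separates as a function of x plus a function of y, so ∇L=0 decouples.
∂L/∂x = 4(x - 4)(x - 1)(x + 2) = 0 at x ∈ {-2, 1, 4}; ∂L/∂y = -4y(y - 3)(y + 3) = 0 at y ∈ {-3, 0, 3}.
The Hessian is diagonal: diag(L_xx, L_yy). Second derivatives: L_xx(-2)=72, L_xx(1)=-36, L_xx(4)=72; L_yy(-3)=-72, L_yy(0)=36, L_yy(3)=-72.
Local maxima occur where both diagonal entries negative: (1, -3), (1, 3). Count: 2.

2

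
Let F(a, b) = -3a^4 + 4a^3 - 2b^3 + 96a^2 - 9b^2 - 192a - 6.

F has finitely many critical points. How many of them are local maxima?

2

F separates as a function of a plus a function of b, so ∇F=0 decouples.
∂F/∂a = -12(a - 4)(a - 1)(a + 4) = 0 at a ∈ {-4, 1, 4}; ∂F/∂b = -6b(b + 3) = 0 at b ∈ {-3, 0}.
The Hessian is diagonal: diag(F_aa, F_bb). Second derivatives: F_aa(-4)=-480, F_aa(1)=180, F_aa(4)=-288; F_bb(-3)=18, F_bb(0)=-18.
Local maxima occur where both diagonal entries negative: (-4, 0), (4, 0). Count: 2.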